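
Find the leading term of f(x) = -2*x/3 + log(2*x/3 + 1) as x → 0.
-2*x**2/9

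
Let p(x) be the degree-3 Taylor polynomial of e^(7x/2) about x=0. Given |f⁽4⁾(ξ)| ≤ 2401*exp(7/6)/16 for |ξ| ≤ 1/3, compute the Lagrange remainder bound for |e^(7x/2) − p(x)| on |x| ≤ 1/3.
2401*exp(7/6)/31104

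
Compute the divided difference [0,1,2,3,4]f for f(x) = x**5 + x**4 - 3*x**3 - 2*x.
11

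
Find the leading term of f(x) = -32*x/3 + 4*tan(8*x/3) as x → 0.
2048*x**3/81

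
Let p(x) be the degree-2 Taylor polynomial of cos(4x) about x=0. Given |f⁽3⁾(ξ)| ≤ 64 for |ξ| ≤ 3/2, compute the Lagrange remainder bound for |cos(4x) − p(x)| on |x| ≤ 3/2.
36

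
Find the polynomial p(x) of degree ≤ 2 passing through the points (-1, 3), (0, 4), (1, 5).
x + 4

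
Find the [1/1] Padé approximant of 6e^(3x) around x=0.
(9*x + 6)/(1 - 3*x/2)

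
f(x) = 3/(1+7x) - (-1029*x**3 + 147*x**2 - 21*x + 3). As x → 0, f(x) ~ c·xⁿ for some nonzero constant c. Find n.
4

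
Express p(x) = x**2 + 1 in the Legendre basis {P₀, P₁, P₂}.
(4/3)P₀ + (2/3)P₂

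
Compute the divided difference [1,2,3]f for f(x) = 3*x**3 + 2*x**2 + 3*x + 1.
20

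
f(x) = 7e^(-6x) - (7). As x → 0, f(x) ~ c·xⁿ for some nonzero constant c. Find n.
1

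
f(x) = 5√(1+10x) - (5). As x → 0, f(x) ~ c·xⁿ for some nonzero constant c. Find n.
1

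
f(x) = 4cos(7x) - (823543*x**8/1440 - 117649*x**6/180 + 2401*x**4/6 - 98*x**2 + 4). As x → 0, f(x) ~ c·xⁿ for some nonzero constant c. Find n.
10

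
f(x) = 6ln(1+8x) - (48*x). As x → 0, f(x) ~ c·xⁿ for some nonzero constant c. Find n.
2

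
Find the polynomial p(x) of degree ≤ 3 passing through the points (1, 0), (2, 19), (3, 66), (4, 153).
2*x**3 + 2*x**2 - x - 3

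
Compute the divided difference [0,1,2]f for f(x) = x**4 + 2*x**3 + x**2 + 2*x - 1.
14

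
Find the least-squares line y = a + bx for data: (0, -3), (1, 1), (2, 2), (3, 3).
a = -21/10, b = 19/10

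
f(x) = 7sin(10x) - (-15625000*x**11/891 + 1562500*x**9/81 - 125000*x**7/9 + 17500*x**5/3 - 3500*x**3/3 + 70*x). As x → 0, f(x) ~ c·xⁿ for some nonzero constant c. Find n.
13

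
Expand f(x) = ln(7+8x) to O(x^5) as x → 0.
log(7) + 8*x/7 - 32*x**2/49 + 512*x**3/1029 - 1024*x**4/2401 + O(x**5)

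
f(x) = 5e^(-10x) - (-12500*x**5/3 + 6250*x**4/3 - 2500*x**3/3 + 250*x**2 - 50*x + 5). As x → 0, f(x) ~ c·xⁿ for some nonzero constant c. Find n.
6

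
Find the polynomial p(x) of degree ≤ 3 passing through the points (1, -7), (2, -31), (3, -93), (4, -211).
-3*x**3 - x**2 - 3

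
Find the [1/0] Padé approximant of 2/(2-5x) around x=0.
5*x/2 + 1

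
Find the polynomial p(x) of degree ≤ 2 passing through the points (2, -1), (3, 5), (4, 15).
2*x**2 - 4*x - 1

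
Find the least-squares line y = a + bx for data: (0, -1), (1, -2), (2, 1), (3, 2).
a = -9/5, b = 6/5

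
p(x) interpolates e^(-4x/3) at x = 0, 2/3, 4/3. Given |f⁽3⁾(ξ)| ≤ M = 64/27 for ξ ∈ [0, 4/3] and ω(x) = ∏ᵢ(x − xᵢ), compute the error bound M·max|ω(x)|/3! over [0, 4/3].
512*sqrt(3)/19683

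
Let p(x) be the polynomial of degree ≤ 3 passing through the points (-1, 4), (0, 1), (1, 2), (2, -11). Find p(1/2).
17/8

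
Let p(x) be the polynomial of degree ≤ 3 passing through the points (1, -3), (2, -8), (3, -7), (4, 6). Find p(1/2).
-1/8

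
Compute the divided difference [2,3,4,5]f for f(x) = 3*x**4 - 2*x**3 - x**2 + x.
40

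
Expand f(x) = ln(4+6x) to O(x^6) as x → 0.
log(4) + 3*x/2 - 9*x**2/8 + 9*x**3/8 - 81*x**4/64 + 243*x**5/160 + O(x**6)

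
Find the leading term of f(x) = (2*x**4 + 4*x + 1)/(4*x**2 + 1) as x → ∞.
x**2/2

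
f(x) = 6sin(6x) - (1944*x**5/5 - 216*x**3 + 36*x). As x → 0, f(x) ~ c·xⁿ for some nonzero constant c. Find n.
7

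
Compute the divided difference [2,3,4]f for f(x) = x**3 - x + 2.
9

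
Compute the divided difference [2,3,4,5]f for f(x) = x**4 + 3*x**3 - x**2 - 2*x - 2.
17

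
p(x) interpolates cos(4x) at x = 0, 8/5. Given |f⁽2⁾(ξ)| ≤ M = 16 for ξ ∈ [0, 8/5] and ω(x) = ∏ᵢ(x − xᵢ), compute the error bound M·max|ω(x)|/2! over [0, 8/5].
128/25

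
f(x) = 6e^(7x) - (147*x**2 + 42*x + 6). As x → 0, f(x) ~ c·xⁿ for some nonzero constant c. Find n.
3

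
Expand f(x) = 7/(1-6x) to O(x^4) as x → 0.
7 + 42*x + 252*x**2 + 1512*x**3 + O(x**4)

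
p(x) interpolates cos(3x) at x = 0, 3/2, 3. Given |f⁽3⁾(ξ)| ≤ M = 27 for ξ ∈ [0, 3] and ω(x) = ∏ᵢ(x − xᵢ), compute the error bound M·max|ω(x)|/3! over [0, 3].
27*sqrt(3)/8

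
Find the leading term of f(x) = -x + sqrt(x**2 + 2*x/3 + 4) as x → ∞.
1/3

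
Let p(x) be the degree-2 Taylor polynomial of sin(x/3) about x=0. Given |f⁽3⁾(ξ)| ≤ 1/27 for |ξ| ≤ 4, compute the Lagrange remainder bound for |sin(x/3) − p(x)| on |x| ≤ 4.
32/81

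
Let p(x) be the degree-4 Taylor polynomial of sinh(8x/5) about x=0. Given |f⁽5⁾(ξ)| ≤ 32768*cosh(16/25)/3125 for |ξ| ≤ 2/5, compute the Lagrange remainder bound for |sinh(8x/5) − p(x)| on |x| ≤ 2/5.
131072*cosh(16/25)/146484375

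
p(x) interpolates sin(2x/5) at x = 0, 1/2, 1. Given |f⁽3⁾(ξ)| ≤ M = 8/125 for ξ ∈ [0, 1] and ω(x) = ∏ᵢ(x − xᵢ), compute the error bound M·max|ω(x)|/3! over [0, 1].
sqrt(3)/3375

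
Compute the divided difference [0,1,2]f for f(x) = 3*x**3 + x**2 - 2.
10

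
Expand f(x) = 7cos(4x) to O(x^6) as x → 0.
7 - 56*x**2 + 224*x**4/3 + O(x**6)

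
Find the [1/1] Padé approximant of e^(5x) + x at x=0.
(47*x/12 + 1)/(1 - 25*x/12)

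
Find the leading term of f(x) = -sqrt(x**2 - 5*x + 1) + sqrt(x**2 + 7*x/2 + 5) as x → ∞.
17/4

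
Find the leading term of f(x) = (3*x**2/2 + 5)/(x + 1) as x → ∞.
3*x/2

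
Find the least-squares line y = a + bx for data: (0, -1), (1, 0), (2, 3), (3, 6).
a = -8/5, b = 12/5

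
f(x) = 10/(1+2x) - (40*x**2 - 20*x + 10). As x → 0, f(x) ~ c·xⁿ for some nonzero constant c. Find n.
3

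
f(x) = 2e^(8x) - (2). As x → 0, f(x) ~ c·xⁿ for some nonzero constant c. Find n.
1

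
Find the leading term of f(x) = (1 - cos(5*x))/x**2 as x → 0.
25/2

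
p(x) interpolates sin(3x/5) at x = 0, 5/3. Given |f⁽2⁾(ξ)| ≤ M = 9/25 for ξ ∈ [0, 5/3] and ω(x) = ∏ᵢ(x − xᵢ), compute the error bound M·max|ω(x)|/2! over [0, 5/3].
1/8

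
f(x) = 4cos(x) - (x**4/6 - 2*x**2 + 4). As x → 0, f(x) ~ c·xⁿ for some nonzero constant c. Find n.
6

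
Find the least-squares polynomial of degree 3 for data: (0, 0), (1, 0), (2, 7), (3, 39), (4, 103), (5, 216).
5/42 + (-227/252)x + (-79/42)x² + (77/36)x³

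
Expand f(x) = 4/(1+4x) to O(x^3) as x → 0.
4 - 16*x + 64*x**2 + O(x**3)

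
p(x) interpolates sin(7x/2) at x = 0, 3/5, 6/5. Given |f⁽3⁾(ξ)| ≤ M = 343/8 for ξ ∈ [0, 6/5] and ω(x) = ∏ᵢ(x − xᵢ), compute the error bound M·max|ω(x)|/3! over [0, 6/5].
343*sqrt(3)/1000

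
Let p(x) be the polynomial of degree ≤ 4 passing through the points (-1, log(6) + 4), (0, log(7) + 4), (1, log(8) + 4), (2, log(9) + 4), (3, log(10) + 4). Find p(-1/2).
log(7*2**(19/32)*3**(91/128)*5**(123/128)*7**(3/32)/20) + 4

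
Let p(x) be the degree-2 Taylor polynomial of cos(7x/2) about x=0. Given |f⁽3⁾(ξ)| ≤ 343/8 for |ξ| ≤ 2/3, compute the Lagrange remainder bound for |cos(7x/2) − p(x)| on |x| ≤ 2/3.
343/162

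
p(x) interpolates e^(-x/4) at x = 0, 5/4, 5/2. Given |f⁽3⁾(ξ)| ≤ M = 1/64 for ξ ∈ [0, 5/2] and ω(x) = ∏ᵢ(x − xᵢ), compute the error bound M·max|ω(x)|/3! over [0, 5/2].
125*sqrt(3)/110592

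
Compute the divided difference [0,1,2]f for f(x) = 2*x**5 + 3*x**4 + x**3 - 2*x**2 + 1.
52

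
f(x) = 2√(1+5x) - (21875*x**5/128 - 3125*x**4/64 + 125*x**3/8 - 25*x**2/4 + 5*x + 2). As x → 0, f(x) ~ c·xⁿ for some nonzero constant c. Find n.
6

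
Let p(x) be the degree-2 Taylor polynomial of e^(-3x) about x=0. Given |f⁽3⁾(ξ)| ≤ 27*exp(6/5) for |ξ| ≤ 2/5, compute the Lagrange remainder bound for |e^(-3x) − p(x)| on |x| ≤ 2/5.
36*exp(6/5)/125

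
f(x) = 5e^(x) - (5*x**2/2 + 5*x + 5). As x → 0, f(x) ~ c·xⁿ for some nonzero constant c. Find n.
3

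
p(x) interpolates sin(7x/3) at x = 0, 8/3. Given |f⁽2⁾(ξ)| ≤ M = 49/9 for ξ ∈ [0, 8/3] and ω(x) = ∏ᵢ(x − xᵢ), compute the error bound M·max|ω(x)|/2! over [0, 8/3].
392/81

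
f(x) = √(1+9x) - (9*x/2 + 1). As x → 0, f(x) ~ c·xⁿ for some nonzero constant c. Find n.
2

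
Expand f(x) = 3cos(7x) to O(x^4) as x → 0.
3 - 147*x**2/2 + O(x**4)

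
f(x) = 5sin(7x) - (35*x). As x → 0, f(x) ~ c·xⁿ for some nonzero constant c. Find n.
3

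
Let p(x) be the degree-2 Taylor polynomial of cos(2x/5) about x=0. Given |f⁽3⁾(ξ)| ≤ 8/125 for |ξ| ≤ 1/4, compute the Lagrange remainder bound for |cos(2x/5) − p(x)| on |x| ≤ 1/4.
1/6000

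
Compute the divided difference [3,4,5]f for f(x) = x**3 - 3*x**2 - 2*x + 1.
9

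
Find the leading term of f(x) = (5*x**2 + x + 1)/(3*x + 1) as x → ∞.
5*x/3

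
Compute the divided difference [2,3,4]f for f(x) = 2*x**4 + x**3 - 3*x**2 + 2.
116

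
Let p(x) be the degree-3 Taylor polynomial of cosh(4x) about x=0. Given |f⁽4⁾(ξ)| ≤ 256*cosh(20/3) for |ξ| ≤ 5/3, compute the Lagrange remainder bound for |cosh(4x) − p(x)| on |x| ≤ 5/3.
20000*cosh(20/3)/243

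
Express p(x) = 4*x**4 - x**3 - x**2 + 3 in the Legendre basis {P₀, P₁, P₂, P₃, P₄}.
(52/15)P₀ + (-3/5)P₁ + (34/21)P₂ + (-2/5)P₃ + (32/35)P₄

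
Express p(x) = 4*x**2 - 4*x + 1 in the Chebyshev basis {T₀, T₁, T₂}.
(3)T₀ + (-4)T₁ + (2)T₂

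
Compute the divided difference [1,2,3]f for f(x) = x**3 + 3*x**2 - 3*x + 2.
9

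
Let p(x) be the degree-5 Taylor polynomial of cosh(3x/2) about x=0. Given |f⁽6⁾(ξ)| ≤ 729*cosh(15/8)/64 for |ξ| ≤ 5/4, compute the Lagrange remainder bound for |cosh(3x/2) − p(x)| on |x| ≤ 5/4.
253125*cosh(15/8)/4194304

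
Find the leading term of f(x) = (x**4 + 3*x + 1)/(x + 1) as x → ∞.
x**3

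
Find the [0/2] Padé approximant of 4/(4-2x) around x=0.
1/(1 - x/2)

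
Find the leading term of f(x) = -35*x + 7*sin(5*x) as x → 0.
-875*x**3/6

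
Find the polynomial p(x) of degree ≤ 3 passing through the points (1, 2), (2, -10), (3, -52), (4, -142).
-3*x**3 + 3*x**2 + 2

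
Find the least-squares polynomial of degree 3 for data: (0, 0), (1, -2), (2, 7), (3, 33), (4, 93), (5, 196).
-23/126 + (-1087/756)x + (-103/63)x² + (211/108)x³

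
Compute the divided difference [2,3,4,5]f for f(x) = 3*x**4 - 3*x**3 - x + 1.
39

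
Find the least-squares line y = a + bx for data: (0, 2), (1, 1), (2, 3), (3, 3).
a = 3/2, b = 1/2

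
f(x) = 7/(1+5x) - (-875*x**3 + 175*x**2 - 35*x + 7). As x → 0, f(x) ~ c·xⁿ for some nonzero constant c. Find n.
4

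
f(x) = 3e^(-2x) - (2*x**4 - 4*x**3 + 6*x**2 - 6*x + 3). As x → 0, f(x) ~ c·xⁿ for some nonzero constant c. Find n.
5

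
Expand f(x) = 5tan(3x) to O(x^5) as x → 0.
15*x + 45*x**3 + O(x**5)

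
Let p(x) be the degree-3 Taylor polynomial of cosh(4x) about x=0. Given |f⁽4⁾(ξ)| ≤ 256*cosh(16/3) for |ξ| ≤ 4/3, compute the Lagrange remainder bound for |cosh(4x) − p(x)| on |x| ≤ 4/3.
8192*cosh(16/3)/243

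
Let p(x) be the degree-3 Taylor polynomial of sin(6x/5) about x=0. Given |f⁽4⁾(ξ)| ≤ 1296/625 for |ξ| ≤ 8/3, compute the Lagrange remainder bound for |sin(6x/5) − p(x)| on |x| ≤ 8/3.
8192/1875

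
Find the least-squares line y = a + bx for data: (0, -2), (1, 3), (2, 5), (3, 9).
a = -3/2, b = 7/2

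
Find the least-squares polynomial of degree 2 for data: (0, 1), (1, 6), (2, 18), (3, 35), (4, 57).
27/35 + (207/70)x + (39/14)x²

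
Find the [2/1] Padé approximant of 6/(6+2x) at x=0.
1/(x/3 + 1)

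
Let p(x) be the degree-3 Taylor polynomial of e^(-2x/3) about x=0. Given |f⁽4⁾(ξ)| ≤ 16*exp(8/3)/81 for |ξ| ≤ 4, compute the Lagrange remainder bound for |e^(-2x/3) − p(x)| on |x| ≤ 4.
512*exp(8/3)/243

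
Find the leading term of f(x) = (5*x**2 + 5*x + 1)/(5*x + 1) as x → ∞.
x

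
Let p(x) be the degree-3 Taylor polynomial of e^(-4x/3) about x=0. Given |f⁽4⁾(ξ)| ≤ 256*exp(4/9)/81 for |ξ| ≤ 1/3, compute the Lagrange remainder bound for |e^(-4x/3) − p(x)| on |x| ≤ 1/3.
32*exp(4/9)/19683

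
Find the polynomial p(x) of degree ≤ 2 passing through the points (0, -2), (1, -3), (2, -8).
-2*x**2 + x - 2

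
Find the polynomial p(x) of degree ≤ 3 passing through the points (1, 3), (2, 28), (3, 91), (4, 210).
3*x**3 + x**2 + x - 2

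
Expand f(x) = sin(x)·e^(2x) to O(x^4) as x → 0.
x + 2*x**2 + 11*x**3/6 + O(x**4)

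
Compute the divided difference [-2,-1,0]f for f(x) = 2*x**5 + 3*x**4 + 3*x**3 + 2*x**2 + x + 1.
-16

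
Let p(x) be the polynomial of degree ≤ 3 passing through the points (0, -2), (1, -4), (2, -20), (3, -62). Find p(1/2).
-2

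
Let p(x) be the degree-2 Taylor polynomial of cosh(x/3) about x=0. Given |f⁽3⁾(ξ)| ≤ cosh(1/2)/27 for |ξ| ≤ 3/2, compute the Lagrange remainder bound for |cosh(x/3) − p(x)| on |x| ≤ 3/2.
cosh(1/2)/48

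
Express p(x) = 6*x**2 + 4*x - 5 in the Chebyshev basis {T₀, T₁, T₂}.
(-2)T₀ + (4)T₁ + (3)T₂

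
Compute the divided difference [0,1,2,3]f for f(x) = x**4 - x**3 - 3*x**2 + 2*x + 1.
5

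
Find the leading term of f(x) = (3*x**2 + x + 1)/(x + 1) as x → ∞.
3*x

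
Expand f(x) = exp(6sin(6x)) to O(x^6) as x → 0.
1 + 36*x + 648*x**2 + 7560*x**3 + 62208*x**4 + 1821528*x**5/5 + O(x**6)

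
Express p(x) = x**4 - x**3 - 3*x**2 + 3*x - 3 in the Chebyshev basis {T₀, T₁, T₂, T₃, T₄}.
(-33/8)T₀ + (9/4)T₁ - T₂ + (-1/4)T₃ + (1/8)T₄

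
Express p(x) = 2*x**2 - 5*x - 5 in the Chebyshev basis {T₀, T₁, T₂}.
(-4)T₀ + (-5)T₁ + T₂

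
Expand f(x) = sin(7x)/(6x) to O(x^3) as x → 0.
7/6 - 343*x**2/36 + O(x**3)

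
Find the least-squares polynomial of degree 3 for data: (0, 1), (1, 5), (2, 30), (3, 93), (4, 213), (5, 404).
68/63 + (-479/378)x + (545/252)x² + (307/108)x³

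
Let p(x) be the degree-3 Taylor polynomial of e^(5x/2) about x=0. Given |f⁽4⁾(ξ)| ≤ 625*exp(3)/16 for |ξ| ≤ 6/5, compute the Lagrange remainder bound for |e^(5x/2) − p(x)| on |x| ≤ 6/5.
27*exp(3)/8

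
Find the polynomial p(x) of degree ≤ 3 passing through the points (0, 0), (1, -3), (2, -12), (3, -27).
-3*x**2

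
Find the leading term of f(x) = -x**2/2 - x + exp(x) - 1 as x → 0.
x**3/6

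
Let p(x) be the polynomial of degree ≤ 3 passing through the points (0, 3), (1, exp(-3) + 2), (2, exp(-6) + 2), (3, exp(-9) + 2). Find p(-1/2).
(-35*exp(6) - 5 + 21*exp(3) + 67*exp(9))*exp(-9)/16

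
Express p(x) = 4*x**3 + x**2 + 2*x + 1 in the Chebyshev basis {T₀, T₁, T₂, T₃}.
(3/2)T₀ + (5)T₁ + (1/2)T₂ + T₃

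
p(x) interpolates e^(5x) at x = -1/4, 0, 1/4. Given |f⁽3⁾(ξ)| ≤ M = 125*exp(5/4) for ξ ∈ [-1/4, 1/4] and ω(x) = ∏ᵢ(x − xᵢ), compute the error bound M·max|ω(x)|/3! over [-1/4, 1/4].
125*sqrt(3)*exp(5/4)/1728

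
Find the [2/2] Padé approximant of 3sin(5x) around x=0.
15*x/(25*x**2/6 + 1)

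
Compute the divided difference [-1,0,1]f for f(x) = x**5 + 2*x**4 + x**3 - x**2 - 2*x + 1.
1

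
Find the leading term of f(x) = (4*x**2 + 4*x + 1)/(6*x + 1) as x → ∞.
2*x/3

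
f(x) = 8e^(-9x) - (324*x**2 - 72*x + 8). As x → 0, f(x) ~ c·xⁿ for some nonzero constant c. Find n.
3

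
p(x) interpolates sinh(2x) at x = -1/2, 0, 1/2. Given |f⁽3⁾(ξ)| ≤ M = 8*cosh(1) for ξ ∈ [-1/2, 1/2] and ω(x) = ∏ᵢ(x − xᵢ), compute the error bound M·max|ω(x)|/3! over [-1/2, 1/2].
sqrt(3)*cosh(1)/27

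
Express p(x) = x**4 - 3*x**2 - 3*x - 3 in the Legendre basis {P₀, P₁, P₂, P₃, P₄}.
(-19/5)P₀ + (-3)P₁ + (-10/7)P₂ + (8/35)P₄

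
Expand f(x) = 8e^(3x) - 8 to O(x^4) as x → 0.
24*x + 36*x**2 + 36*x**3 + O(x**4)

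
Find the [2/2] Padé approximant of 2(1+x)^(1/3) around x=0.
(14*x**2/27 + 7*x/3 + 2)/(5*x**2/54 + 5*x/6 + 1)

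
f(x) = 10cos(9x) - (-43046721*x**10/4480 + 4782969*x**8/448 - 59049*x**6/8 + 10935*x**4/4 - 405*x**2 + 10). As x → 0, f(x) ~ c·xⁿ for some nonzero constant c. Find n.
12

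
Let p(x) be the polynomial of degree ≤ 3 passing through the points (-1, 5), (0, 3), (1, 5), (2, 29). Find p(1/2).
19/8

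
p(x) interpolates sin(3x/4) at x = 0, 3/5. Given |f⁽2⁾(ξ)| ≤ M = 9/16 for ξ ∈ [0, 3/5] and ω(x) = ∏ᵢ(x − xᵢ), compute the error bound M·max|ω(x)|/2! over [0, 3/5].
81/3200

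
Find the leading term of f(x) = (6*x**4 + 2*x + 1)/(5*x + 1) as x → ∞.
6*x**3/5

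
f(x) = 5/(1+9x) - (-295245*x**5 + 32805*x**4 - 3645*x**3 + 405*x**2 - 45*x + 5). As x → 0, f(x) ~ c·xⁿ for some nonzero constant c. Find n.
6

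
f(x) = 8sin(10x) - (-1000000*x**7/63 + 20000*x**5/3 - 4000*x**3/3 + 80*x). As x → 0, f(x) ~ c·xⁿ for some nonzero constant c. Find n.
9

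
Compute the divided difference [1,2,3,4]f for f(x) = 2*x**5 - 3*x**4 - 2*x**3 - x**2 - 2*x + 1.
98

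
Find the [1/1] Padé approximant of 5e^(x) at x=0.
(5*x/2 + 5)/(1 - x/2)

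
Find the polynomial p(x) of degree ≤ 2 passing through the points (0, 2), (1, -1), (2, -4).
2 - 3*x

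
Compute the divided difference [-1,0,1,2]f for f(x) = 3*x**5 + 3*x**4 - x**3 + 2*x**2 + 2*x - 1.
20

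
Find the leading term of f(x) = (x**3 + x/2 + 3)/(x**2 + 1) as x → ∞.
x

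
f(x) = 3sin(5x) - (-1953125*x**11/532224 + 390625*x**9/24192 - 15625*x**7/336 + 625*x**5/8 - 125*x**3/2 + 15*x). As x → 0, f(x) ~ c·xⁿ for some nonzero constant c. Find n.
13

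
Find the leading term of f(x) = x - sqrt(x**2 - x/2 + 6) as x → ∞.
1/4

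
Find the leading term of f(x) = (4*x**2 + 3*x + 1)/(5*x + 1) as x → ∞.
4*x/5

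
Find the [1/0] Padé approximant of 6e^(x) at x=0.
6*x + 6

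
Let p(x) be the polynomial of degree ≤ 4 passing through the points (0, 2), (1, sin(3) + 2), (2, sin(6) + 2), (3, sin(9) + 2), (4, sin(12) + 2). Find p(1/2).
-5*sin(12)/128 + 7*sin(9)/32 - 35*sin(6)/64 + 35*sin(3)/32 + 2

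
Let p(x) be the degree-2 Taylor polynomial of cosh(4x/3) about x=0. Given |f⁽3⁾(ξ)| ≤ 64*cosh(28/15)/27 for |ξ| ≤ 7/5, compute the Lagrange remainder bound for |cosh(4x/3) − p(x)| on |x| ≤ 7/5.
10976*cosh(28/15)/10125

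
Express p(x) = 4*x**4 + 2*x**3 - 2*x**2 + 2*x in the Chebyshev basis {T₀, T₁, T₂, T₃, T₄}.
(1/2)T₀ + (7/2)T₁ + T₂ + (1/2)T₃ + (1/2)T₄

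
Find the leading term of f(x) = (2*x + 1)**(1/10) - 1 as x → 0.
x/5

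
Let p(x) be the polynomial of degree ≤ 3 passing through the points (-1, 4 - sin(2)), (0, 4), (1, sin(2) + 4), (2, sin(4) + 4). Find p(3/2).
5*sin(4)/16 + 7*sin(2)/8 + 4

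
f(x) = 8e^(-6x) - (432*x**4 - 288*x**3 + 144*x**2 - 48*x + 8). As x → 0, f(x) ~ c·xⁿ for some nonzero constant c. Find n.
5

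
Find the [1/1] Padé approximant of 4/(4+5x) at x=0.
1/(5*x/4 + 1)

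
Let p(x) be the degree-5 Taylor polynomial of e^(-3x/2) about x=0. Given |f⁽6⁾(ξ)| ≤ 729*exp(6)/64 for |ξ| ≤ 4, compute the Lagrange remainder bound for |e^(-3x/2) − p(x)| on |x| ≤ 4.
324*exp(6)/5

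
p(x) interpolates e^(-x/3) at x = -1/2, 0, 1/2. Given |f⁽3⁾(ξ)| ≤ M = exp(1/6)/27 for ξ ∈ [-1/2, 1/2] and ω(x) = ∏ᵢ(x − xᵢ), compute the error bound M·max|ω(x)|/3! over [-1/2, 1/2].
sqrt(3)*exp(1/6)/5832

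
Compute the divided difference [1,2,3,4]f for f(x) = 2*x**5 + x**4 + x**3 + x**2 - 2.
141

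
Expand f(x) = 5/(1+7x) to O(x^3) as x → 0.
5 - 35*x + 245*x**2 + O(x**3)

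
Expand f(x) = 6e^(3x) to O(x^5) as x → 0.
6 + 18*x + 27*x**2 + 27*x**3 + 81*x**4/4 + O(x**5)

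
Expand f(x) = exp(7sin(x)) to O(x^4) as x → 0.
1 + 7*x + 49*x**2/2 + 56*x**3 + O(x**4)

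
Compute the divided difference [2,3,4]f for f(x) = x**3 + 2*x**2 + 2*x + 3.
11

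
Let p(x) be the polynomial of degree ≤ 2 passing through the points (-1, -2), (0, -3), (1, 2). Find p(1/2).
-5/4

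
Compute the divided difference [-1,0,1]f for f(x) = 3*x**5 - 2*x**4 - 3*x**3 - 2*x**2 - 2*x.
-4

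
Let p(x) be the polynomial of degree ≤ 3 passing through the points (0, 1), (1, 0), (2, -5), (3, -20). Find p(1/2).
5/8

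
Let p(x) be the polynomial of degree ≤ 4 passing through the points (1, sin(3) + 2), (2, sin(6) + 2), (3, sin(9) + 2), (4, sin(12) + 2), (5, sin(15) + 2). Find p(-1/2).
1155*sin(3)/128 + 315*sin(15)/128 + 2 - 693*sin(6)/32 - 385*sin(12)/32 + 1485*sin(9)/64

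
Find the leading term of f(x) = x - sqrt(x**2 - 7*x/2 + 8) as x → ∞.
7/4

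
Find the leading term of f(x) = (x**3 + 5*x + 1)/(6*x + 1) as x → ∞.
x**2/6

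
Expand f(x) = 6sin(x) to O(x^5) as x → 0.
6*x - x**3 + O(x**5)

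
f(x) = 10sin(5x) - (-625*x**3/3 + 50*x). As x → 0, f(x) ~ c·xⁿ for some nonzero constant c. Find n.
5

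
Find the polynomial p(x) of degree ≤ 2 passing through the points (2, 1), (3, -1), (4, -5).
-x**2 + 3*x - 1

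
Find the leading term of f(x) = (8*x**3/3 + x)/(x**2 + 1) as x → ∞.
8*x/3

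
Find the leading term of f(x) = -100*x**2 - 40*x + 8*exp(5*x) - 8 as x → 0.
500*x**3/3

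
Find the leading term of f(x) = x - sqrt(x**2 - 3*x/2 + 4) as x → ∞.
3/4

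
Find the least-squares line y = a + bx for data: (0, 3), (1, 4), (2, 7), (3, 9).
a = 13/5, b = 21/10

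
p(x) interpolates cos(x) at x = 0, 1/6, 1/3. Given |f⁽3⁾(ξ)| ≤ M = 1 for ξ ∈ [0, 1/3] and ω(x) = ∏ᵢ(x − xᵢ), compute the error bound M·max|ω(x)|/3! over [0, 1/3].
sqrt(3)/5832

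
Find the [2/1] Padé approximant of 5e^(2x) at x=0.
(10*x**2/3 + 20*x/3 + 5)/(1 - 2*x/3)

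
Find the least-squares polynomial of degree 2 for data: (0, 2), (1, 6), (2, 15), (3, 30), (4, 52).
11/5 + (2/5)x + (3)x²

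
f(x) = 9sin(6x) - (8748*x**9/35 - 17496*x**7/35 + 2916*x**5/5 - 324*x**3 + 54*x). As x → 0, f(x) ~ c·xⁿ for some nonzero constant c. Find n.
11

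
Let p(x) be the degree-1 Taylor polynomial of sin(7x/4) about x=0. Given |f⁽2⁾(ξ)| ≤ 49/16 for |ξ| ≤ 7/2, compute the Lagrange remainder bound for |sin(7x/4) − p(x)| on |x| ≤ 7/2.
2401/128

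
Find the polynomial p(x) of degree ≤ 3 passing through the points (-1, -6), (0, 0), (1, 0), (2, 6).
2*x**3 - 3*x**2 + x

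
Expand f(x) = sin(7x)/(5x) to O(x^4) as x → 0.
7/5 - 343*x**2/30 + O(x**4)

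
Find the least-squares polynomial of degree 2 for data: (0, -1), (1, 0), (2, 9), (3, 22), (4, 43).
-39/35 + (-11/7)x + (22/7)x²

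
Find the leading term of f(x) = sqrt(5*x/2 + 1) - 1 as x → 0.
5*x/4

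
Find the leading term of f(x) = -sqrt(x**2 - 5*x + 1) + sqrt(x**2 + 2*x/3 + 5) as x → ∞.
17/6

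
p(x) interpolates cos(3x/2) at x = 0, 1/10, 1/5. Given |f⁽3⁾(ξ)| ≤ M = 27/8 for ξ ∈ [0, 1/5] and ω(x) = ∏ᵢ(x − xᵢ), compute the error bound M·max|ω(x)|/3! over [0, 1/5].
sqrt(3)/8000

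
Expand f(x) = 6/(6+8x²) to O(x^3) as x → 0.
1 - 4*x**2/3 + O(x**3)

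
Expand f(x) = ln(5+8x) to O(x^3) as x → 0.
log(5) + 8*x/5 - 32*x**2/25 + O(x**3)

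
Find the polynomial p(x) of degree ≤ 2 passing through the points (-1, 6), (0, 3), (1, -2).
-x**2 - 4*x + 3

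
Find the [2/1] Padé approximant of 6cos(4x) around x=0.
6 - 48*x**2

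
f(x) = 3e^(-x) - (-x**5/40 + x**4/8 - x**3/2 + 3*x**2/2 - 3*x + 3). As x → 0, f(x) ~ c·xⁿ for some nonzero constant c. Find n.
6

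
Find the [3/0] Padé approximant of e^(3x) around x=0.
9*x**3/2 + 9*x**2/2 + 3*x + 1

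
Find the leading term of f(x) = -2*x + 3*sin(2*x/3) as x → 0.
-4*x**3/27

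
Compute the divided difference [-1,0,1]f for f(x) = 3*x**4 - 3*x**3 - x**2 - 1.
2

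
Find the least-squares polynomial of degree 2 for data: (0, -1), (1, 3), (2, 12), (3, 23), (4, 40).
-1 + (11/5)x + (2)x²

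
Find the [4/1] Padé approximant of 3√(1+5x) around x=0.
(1125*x**4/128 - 75*x**3/8 + 135*x**2/8 + 18*x + 3)/(7*x/2 + 1)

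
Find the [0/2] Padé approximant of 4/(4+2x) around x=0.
1/(x/2 + 1)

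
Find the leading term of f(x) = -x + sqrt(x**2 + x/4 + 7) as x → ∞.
1/8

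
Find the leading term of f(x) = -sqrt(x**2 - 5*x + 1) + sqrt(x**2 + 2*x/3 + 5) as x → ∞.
17/6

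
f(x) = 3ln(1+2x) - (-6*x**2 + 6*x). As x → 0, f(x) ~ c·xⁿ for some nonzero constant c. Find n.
3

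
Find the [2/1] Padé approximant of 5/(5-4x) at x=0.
1/(1 - 4*x/5)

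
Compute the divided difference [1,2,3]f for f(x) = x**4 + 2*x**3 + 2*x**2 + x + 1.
39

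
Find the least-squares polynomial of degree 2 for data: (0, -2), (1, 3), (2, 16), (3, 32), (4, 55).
-78/35 + (221/70)x + (39/14)x²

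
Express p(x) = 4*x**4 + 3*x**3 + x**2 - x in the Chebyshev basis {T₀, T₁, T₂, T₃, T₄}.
(2)T₀ + (5/4)T₁ + (5/2)T₂ + (3/4)T₃ + (1/2)T₄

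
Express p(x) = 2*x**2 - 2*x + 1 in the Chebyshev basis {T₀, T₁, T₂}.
(2)T₀ + (-2)T₁ + T₂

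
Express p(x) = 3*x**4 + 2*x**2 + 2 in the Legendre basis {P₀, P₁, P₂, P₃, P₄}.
(49/15)P₀ + (64/21)P₂ + (24/35)P₄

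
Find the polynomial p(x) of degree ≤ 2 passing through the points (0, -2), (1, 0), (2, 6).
2*x**2 - 2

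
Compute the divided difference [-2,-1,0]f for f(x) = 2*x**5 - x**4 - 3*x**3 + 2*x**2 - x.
-26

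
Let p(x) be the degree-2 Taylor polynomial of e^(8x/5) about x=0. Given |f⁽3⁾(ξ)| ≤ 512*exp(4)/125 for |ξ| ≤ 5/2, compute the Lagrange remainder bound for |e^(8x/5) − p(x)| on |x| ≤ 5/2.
32*exp(4)/3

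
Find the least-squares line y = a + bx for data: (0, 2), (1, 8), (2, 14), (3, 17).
a = 13/5, b = 51/10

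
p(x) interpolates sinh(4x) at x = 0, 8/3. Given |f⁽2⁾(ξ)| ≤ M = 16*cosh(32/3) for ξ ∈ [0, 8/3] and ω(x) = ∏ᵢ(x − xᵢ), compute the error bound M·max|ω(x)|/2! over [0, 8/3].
128*cosh(32/3)/9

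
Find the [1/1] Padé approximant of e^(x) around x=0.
(x/2 + 1)/(1 - x/2)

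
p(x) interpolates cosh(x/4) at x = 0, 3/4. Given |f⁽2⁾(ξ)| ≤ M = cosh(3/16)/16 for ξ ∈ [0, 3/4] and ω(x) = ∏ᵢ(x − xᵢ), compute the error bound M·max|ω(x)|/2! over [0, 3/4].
9*cosh(3/16)/2048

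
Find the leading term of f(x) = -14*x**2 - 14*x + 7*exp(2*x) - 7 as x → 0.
28*x**3/3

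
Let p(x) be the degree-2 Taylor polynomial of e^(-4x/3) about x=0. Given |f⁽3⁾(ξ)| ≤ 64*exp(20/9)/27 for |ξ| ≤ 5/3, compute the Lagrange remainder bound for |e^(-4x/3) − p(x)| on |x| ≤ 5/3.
4000*exp(20/9)/2187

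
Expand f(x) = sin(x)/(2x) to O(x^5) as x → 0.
1/2 - x**2/12 + x**4/240 + O(x**5)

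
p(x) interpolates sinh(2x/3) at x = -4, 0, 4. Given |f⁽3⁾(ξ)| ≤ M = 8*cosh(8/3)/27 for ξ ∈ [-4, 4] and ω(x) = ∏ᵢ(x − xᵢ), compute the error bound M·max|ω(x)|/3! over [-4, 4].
512*sqrt(3)*cosh(8/3)/729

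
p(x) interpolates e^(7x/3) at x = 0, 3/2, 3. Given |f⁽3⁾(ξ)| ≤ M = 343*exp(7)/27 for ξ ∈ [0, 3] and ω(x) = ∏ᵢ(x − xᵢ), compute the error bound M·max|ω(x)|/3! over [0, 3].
343*sqrt(3)*exp(7)/216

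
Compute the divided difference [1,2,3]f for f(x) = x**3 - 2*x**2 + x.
4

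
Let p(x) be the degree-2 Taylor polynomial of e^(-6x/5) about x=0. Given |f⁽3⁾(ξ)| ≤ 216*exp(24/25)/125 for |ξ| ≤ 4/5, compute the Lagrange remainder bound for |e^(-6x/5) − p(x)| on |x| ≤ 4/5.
2304*exp(24/25)/15625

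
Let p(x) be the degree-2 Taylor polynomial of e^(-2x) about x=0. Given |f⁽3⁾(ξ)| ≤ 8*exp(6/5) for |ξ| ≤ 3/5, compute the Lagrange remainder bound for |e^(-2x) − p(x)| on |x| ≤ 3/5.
36*exp(6/5)/125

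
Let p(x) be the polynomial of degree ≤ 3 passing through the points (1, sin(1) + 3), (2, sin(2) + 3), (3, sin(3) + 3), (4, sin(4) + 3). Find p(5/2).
-sin(1)/16 - sin(4)/16 + 9*sin(3)/16 + 9*sin(2)/16 + 3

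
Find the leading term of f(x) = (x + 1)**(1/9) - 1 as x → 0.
x/9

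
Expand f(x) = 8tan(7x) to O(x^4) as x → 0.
56*x + 2744*x**3/3 + O(x**4)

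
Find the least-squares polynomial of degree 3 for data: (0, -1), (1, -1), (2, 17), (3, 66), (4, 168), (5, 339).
-7/6 + (-293/252)x + (-43/42)x² + (107/36)x³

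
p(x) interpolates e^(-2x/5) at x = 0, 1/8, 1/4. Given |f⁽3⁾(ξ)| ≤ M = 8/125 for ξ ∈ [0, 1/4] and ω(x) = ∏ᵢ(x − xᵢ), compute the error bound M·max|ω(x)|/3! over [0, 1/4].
sqrt(3)/216000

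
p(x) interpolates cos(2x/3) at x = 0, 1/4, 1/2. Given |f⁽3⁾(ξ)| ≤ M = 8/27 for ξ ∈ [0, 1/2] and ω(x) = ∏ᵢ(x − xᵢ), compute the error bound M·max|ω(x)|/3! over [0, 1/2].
sqrt(3)/5832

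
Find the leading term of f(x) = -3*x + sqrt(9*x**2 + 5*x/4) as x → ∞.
5/24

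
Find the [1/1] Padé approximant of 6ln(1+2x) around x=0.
12*x/(x + 1)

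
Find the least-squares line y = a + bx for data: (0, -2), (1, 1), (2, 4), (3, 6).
a = -9/5, b = 27/10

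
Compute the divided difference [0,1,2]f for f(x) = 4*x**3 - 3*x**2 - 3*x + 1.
9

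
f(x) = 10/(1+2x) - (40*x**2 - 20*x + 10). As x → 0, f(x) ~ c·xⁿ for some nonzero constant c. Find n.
3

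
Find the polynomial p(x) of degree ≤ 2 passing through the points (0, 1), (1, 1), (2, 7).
3*x**2 - 3*x + 1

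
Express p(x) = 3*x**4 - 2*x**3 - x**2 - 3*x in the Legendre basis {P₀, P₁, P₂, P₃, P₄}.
(4/15)P₀ + (-21/5)P₁ + (22/21)P₂ + (-4/5)P₃ + (24/35)P₄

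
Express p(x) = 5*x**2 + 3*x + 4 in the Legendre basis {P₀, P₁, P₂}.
(17/3)P₀ + (3)P₁ + (10/3)P₂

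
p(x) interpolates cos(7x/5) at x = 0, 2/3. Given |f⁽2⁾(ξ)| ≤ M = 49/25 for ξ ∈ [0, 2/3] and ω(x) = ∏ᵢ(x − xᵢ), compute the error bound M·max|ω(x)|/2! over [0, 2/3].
49/450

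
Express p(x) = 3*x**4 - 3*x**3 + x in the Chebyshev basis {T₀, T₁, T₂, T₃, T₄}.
(9/8)T₀ + (-5/4)T₁ + (3/2)T₂ + (-3/4)T₃ + (3/8)T₄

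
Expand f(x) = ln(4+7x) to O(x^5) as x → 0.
log(4) + 7*x/4 - 49*x**2/32 + 343*x**3/192 - 2401*x**4/1024 + O(x**5)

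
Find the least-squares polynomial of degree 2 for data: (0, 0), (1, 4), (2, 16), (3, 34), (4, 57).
-11/35 + (64/35)x + (22/7)x²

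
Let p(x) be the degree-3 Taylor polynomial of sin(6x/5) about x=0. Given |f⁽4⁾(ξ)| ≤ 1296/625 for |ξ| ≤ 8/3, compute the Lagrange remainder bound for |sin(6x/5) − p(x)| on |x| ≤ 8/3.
8192/1875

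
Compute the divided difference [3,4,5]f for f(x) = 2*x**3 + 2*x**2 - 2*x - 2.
26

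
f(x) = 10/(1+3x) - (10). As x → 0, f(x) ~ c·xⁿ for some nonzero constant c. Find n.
1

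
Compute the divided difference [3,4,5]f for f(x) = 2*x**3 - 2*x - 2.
24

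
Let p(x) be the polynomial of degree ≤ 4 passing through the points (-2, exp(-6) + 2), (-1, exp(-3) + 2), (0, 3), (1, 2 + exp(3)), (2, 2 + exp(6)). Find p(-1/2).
(-5 + 60*exp(3) + (-20*exp(3) + 346 + 3*exp(6))*exp(6))*exp(-6)/128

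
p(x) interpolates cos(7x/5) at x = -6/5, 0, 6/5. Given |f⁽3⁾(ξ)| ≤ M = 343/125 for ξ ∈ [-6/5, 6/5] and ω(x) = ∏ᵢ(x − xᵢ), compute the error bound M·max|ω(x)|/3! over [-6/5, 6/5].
2744*sqrt(3)/15625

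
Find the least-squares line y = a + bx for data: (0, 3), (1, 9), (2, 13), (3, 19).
a = 16/5, b = 26/5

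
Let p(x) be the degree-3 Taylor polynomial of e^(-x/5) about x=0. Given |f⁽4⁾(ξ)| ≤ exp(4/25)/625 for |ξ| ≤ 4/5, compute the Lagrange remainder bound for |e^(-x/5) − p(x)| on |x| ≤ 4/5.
32*exp(4/25)/1171875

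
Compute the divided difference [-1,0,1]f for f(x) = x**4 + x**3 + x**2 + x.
2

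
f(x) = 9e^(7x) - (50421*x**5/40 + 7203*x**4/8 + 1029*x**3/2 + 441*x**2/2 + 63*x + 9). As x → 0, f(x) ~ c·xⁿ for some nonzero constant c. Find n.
6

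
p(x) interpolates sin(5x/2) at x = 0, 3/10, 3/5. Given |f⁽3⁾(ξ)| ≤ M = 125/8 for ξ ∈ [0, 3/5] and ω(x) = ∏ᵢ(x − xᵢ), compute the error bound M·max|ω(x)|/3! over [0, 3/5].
sqrt(3)/64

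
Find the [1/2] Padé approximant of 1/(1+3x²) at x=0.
1/(3*x**2 + 1)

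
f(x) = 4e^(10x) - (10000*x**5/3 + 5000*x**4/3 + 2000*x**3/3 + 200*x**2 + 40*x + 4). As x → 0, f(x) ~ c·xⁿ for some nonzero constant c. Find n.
6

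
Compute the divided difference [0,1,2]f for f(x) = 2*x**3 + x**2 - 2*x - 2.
7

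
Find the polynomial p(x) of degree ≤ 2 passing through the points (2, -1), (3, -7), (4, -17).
-2*x**2 + 4*x - 1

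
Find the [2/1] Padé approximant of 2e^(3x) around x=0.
(3*x**2 + 4*x + 2)/(1 - x)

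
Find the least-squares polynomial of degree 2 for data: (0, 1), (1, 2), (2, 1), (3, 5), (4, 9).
48/35 + (-87/70)x + (11/14)x²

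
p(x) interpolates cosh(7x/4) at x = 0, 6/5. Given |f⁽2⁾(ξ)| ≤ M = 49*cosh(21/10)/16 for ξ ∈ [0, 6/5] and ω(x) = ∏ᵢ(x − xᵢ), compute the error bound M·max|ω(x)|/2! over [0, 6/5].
441*cosh(21/10)/800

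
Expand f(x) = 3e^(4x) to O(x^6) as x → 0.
3 + 12*x + 24*x**2 + 32*x**3 + 32*x**4 + 128*x**5/5 + O(x**6)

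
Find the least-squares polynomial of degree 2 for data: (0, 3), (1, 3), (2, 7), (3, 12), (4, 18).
93/35 + (13/70)x + (13/14)x²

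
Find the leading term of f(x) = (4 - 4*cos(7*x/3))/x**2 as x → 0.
98/9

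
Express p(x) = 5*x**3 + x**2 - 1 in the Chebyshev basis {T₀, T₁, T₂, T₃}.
(-1/2)T₀ + (15/4)T₁ + (1/2)T₂ + (5/4)T₃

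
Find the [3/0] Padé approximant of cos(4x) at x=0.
1 - 8*x**2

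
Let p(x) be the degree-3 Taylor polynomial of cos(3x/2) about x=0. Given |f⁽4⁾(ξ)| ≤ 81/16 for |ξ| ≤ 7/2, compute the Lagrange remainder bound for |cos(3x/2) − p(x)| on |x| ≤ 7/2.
64827/2048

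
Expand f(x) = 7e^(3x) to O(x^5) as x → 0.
7 + 21*x + 63*x**2/2 + 63*x**3/2 + 189*x**4/8 + O(x**5)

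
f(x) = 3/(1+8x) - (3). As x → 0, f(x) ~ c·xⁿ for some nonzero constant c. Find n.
1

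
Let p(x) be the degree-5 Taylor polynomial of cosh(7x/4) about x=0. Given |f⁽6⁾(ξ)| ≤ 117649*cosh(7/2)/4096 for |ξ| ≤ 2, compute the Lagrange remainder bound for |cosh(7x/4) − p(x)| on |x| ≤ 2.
117649*cosh(7/2)/46080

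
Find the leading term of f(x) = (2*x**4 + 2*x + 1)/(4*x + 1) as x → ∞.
x**3/2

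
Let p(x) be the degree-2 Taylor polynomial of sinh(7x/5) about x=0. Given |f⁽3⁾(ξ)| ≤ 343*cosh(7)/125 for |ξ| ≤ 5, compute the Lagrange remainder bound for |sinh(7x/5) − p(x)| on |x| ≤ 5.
343*cosh(7)/6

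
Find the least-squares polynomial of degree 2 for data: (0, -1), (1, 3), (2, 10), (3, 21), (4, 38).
-5/7 + (36/35)x + (15/7)x²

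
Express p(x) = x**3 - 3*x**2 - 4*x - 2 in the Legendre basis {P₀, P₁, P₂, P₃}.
(-3)P₀ + (-17/5)P₁ + (-2)P₂ + (2/5)P₃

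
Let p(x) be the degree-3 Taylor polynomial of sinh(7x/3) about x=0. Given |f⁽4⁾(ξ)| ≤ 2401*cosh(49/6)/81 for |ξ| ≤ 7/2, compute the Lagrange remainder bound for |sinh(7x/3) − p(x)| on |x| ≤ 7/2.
5764801*cosh(49/6)/31104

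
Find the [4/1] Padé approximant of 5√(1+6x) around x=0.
(243*x**4/8 - 27*x**3 + 81*x**2/2 + 36*x + 5)/(21*x/5 + 1)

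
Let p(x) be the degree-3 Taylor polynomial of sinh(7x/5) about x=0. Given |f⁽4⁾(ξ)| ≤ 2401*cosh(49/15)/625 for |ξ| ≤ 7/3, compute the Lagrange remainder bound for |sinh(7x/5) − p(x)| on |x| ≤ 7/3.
5764801*cosh(49/15)/1215000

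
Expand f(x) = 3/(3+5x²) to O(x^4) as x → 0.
1 - 5*x**2/3 + O(x**4)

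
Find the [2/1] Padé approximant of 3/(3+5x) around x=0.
1/(5*x/3 + 1)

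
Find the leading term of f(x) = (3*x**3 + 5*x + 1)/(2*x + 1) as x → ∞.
3*x**2/2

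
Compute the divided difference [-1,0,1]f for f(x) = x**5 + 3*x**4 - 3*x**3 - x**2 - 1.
2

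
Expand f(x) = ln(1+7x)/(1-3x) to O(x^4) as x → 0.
7*x - 7*x**2/2 + 623*x**3/6 + O(x**4)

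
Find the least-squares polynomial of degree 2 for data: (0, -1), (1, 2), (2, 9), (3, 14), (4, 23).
-41/35 + (22/7)x + (5/7)x²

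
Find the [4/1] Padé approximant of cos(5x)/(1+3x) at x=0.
(625*x**4/24 - 25*x**2/2 + 1)/(3*x + 1)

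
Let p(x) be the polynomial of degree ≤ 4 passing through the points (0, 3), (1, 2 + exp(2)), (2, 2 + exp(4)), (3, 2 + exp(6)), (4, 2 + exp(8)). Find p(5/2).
-5*exp(8)/128 - 5*exp(2)/32 + 259/128 + 45*exp(4)/64 + 15*exp(6)/32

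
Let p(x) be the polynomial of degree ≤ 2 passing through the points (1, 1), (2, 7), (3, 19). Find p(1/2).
1/4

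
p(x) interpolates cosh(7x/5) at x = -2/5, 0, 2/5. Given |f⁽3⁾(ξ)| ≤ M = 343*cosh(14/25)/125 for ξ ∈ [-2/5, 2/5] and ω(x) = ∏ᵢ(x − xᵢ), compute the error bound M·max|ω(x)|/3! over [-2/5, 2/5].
2744*sqrt(3)*cosh(14/25)/421875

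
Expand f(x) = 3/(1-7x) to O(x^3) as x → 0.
3 + 21*x + 147*x**2 + O(x**3)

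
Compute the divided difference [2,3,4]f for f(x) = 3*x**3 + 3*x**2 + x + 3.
30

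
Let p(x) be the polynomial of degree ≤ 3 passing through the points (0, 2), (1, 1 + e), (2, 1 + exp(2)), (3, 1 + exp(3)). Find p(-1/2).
-5*exp(3)/16 - 35*e/16 + 51/16 + 21*exp(2)/16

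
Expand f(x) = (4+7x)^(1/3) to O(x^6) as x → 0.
2**(2/3) + 7*2**(2/3)*x/12 - 49*2**(2/3)*x**2/144 + 1715*2**(2/3)*x**3/5184 - 12005*2**(2/3)*x**4/31104 + 184877*2**(2/3)*x**5/373248 + O(x**6)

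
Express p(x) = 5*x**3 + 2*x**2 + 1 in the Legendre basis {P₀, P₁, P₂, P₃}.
(5/3)P₀ + (3)P₁ + (4/3)P₂ + (2)P₃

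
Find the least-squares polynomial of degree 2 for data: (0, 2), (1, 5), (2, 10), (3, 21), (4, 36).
16/7 + (-6/35)x + (15/7)x²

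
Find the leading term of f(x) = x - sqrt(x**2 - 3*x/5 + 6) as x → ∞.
3/10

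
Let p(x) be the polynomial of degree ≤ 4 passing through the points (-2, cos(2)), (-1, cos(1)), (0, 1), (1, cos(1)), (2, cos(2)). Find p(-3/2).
-35/64 + 15*cos(2)/64 + 21*cos(1)/16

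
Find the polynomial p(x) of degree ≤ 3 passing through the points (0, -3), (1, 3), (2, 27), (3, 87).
3*x**3 + 3*x - 3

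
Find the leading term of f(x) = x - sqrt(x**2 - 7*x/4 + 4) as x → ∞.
7/8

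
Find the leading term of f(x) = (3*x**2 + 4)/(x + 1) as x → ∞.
3*x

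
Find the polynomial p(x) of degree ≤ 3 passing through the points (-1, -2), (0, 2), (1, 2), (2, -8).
-x**3 - 2*x**2 + 3*x + 2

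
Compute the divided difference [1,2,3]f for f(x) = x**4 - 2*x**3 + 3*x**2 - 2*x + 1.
16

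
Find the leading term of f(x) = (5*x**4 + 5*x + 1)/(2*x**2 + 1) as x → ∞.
5*x**2/2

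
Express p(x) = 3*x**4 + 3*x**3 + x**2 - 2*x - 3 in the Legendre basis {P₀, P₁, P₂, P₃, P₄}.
(-31/15)P₀ + (-1/5)P₁ + (50/21)P₂ + (6/5)P₃ + (24/35)P₄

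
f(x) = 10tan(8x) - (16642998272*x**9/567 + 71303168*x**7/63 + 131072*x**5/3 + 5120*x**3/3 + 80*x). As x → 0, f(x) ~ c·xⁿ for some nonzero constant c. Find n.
11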